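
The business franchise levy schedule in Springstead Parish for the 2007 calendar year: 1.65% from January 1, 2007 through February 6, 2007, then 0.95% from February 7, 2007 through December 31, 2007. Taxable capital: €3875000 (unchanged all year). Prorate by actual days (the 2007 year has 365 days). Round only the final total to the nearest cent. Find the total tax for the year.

January 1 – February 6, 2007: 37 days at 1.65% → €3875000 × 1.65% × 37/365 = €6481.3356
February 7 – December 31, 2007: 328 days at 0.95% → €3875000 × 0.95% × 328/365 = €33080.8219
Total = €39562.1575

€39562.16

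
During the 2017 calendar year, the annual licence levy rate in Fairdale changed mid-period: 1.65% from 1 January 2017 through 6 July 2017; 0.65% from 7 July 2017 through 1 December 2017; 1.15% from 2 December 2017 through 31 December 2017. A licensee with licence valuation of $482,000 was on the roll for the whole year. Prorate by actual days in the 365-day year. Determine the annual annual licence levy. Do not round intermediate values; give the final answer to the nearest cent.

$5,800.51

1 January – 6 July 2017: 187 days at 1.65% → $482,000 × 1.65% × 187/365 = $4,074.5507
7 July – 1 December 2017: 148 days at 0.65% → $482,000 × 0.65% × 148/365 = $1,270.3671
2 December – 31 December 2017: 30 days at 1.15% → $482,000 × 1.15% × 30/365 = $455.5890
Total = $5,800.5068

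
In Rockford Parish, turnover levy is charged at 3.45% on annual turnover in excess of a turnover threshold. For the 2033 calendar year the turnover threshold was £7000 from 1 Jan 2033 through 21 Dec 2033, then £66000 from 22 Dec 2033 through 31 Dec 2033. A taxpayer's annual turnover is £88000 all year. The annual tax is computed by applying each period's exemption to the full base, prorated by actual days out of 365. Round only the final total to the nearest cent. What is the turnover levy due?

£2738.73

1 Jan – 21 Dec 2033: 355 days, exemption £7000 → (£88000 − £7000) × 3.45% × 355/365 = £2717.9384
22 Dec – 31 Dec 2033: 10 days, exemption £66000 → (£88000 − £66000) × 3.45% × 10/365 = £20.7945
Total = £2738.7329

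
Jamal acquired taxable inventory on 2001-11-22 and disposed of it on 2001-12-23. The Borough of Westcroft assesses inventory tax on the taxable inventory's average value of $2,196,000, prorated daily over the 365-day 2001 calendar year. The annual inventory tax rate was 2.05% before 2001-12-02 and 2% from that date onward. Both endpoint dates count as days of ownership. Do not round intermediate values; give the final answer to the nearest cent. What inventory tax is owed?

$3,880.60

2001-11-22 to 2001-12-01: 10 days at 2.05% → $2,196,000 × 2.05% × 10/365 = $1,233.3699
2001-12-02 to 2001-12-23: 22 days at 2% → $2,196,000 × 2% × 22/365 = $2,647.2329
Total = $3,880.6027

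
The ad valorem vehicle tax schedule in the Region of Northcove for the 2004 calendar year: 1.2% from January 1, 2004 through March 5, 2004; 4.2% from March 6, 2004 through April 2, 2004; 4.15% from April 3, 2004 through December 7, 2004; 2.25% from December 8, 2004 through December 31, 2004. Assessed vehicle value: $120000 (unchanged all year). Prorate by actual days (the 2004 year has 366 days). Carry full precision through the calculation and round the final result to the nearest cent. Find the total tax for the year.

$4206.39

January 1 – March 5, 2004: 65 days at 1.2% → $120000 × 1.2% × 65/366 = $255.7377
March 6 – April 2, 2004: 28 days at 4.2% → $120000 × 4.2% × 28/366 = $385.5738
April 3 – December 7, 2004: 249 days at 4.15% → $120000 × 4.15% × 249/366 = $3388.0328
December 8 – December 31, 2004: 24 days at 2.25% → $120000 × 2.25% × 24/366 = $177.0492
Total = $4206.3934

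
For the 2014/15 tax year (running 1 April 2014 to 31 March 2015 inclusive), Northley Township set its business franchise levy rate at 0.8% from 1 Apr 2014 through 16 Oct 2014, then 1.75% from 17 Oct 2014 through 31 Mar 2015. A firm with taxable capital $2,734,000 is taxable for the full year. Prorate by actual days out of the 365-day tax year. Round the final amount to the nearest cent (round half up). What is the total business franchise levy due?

$33,684.38

1 Apr – 16 Oct 2014: 199 days at 0.8% → $2,734,000 × 0.8% × 199/365 = $11,924.7342
17 Oct 2014 – 31 Mar 2015: 166 days at 1.75% → $2,734,000 × 1.75% × 166/365 = $21,759.6438
Total = $33,684.3781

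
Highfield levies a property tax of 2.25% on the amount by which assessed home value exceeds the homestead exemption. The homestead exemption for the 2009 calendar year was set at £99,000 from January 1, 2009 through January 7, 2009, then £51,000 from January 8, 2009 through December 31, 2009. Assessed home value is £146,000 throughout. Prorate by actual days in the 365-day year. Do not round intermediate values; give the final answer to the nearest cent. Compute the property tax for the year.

January 1 – January 7, 2009: 7 days, exemption £99,000 → (£146,000 − £99,000) × 2.25% × 7/365 = £20.2808
January 8 – December 31, 2009: 358 days, exemption £51,000 → (£146,000 − £51,000) × 2.25% × 358/365 = £2,096.5068
Total = £2,116.7877

£2,116.79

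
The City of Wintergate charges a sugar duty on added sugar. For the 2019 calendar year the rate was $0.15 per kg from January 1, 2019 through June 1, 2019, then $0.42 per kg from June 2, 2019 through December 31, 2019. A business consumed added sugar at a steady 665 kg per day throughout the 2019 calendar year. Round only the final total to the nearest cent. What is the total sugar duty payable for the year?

January 1 – June 1, 2019: 152 days × 665 kg/day = 101,080 kg at $0.15/kg → $15,162.00
June 2 – December 31, 2019: 213 days × 665 kg/day = 141,645 kg at $0.42/kg → $59,490.90

$74,652.90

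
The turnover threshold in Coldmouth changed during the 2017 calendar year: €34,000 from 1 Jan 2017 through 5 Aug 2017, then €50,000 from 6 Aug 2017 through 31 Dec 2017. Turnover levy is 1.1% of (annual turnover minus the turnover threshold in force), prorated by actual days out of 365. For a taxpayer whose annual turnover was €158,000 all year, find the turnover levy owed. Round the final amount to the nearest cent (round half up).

1 Jan – 5 Aug 2017: 217 days, exemption €34,000 → (€158,000 − €34,000) × 1.1% × 217/365 = €810.9260
6 Aug – 31 Dec 2017: 148 days, exemption €50,000 → (€158,000 − €50,000) × 1.1% × 148/365 = €481.7096
Total = €1,292.6356

€1,292.64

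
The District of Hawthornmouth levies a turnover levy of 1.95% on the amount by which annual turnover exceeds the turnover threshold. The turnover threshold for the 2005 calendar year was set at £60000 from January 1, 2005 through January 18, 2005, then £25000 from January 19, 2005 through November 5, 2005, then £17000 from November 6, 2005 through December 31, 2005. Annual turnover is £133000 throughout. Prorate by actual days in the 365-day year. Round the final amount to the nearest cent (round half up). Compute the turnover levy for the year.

January 1 – January 18, 2005: 18 days, exemption £60000 → (£133000 − £60000) × 1.95% × 18/365 = £70.2000
January 19 – November 5, 2005: 291 days, exemption £25000 → (£133000 − £25000) × 1.95% × 291/365 = £1679.0301
November 6 – December 31, 2005: 56 days, exemption £17000 → (£133000 − £17000) × 1.95% × 56/365 = £347.0466
Total = £2096.2767

£2096.28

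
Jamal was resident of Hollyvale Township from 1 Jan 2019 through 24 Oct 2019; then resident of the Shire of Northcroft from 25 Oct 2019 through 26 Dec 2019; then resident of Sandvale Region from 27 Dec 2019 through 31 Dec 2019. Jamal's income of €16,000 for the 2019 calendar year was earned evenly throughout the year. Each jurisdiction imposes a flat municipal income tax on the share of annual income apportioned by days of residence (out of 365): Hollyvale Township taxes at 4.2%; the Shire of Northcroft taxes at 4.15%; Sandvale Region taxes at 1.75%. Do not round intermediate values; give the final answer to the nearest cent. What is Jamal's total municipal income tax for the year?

€665.25

Hollyvale Township, 1 Jan – 24 Oct 2019: 297 days → €16,000 × 4.2% × 297/365 = €546.8055
The Shire of Northcroft, 25 Oct – 26 Dec 2019: 63 days → €16,000 × 4.15% × 63/365 = €114.6082
Sandvale Region, 27 Dec – 31 Dec 2019: 5 days → €16,000 × 1.75% × 5/365 = €3.8356
Total = €665.2493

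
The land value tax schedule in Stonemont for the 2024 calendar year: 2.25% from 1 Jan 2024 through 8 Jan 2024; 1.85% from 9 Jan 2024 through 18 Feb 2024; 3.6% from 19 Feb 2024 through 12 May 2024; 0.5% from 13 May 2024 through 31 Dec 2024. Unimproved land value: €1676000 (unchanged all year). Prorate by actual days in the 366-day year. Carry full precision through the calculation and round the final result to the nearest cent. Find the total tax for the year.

€23480.03

1 Jan – 8 Jan 2024: 8 days at 2.25% → €1676000 × 2.25% × 8/366 = €824.2623
9 Jan – 18 Feb 2024: 41 days at 1.85% → €1676000 × 1.85% × 41/366 = €3473.3497
19 Feb – 12 May 2024: 84 days at 3.6% → €1676000 × 3.6% × 84/366 = €13847.6066
13 May – 31 Dec 2024: 233 days at 0.5% → €1676000 × 0.5% × 233/366 = €5334.8087
Total = €23480.0273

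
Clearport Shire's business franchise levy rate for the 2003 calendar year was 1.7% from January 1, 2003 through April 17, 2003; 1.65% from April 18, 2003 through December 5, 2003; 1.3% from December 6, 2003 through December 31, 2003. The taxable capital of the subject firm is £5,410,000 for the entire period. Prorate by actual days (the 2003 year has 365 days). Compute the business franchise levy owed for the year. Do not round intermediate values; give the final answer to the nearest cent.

£88,709.18

January 1 – April 17, 2003: 107 days at 1.7% → £5,410,000 × 1.7% × 107/365 = £26,961.0685
April 18 – December 5, 2003: 232 days at 1.65% → £5,410,000 × 1.65% × 232/365 = £56,738.3014
December 6 – December 31, 2003: 26 days at 1.3% → £5,410,000 × 1.3% × 26/365 = £5,009.8082
Total = £88,709.1781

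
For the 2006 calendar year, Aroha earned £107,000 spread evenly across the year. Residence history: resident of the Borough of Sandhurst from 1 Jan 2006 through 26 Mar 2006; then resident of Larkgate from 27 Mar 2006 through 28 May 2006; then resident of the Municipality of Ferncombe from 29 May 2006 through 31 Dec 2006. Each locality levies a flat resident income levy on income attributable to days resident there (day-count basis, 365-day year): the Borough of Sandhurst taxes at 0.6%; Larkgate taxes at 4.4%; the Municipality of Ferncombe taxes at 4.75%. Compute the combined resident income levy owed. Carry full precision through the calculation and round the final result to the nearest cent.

£3,983.77

The Borough of Sandhurst, 1 Jan – 26 Mar 2006: 85 days → £107,000 × 0.6% × 85/365 = £149.5068
Larkgate, 27 Mar – 28 May 2006: 63 days → £107,000 × 4.4% × 63/365 = £812.6137
The Municipality of Ferncombe, 29 May – 31 Dec 2006: 217 days → £107,000 × 4.75% × 217/365 = £3,021.6507
Total = £3,983.7712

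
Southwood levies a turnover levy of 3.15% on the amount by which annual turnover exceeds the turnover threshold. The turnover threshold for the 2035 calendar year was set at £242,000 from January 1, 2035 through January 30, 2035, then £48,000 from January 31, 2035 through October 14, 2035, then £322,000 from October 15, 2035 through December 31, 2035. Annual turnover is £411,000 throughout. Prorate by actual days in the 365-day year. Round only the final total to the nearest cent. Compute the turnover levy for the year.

January 1 – January 30, 2035: 30 days, exemption £242,000 → (£411,000 − £242,000) × 3.15% × 30/365 = £437.5479
January 31 – October 14, 2035: 257 days, exemption £48,000 → (£411,000 − £48,000) × 3.15% × 257/365 = £8,051.1411
October 15 – December 31, 2035: 78 days, exemption £322,000 → (£411,000 − £322,000) × 3.15% × 78/365 = £599.1041
Total = £9,087.7932

£9,087.79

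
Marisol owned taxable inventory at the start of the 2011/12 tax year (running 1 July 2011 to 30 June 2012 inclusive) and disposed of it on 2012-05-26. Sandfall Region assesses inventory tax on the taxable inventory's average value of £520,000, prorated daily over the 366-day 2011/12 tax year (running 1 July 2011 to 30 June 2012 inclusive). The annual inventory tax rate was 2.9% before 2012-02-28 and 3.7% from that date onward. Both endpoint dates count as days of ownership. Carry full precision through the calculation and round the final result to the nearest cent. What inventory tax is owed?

2011-07-01 to 2012-02-27: 242 days at 2.9% → £520,000 × 2.9% × 242/366 = £9,970.9290
2012-02-28 to 2012-05-26: 89 days at 3.7% → £520,000 × 3.7% × 89/366 = £4,678.5792
Total = £14,649.5082

£14,649.51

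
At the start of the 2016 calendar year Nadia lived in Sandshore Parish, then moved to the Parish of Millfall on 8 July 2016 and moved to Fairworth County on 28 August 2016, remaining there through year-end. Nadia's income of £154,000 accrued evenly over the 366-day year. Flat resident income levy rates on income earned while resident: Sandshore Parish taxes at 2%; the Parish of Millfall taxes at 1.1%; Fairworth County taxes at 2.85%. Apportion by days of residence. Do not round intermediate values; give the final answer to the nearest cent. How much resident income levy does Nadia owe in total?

Sandshore Parish, 1 January – 7 July 2016: 189 days → £154,000 × 2% × 189/366 = £1,590.4918
The Parish of Millfall, 8 July – 27 August 2016: 51 days → £154,000 × 1.1% × 51/366 = £236.0492
Fairworth County, 28 August – 31 December 2016: 126 days → £154,000 × 2.85% × 126/366 = £1,510.9672
Total = £3,337.5082

£3,337.51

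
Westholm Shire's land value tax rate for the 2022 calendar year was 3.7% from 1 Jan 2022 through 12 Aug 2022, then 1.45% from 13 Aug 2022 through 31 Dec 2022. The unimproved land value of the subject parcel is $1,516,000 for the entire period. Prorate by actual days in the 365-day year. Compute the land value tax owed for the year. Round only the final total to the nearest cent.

$42,915.26

1 Jan – 12 Aug 2022: 224 days at 3.7% → $1,516,000 × 3.7% × 224/365 = $34,423.5836
13 Aug – 31 Dec 2022: 141 days at 1.45% → $1,516,000 × 1.45% × 141/365 = $8,491.6767
Total = $42,915.2603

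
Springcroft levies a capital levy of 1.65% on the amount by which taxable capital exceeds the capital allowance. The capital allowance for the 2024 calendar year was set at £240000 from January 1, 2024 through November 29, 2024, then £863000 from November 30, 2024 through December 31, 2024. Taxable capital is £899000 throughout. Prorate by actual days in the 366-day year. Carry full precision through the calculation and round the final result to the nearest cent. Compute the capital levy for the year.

January 1 – November 29, 2024: 334 days, exemption £240000 → (£899000 − £240000) × 1.65% × 334/366 = £9922.8115
November 30 – December 31, 2024: 32 days, exemption £863000 → (£899000 − £863000) × 1.65% × 32/366 = £51.9344
Total = £9974.7459

£9974.75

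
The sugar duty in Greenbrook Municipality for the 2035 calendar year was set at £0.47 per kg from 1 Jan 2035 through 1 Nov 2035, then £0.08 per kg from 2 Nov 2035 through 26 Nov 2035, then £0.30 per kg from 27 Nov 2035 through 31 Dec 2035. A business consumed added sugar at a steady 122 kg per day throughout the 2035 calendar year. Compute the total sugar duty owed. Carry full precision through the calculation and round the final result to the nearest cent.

1 Jan – 1 Nov 2035: 305 days × 122 kg/day = 37,210 kg at £0.47/kg → £17,488.70
2 Nov – 26 Nov 2035: 25 days × 122 kg/day = 3,050 kg at £0.08/kg → £244.00
27 Nov – 31 Dec 2035: 35 days × 122 kg/day = 4,270 kg at £0.30/kg → £1,281.00

£19,013.70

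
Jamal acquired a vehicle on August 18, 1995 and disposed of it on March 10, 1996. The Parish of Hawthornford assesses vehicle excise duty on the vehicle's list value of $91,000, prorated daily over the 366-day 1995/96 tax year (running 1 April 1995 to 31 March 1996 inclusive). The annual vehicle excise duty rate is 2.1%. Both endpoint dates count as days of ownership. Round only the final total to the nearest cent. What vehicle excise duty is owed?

$1,075.59

Days held (August 18, 1995 – March 10, 1996): 206 out of 366
Tax = $91,000 × 2.1% × 206/366 = $1,075.5902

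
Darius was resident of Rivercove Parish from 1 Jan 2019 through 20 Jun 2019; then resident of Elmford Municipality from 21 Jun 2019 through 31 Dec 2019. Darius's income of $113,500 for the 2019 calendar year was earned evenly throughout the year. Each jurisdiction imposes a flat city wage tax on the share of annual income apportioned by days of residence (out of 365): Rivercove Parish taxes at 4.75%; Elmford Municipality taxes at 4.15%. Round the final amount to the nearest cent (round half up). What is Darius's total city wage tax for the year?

$5,029.29

Rivercove Parish, 1 Jan – 20 Jun 2019: 171 days → $113,500 × 4.75% × 171/365 = $2,525.7637
Elmford Municipality, 21 Jun – 31 Dec 2019: 194 days → $113,500 × 4.15% × 194/365 = $2,503.5301
Total = $5,029.2938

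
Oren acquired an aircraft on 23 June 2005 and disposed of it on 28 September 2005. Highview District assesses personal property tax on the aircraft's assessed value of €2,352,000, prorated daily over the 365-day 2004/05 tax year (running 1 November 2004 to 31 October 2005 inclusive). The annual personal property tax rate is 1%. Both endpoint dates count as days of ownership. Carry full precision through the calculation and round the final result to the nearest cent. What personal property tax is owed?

€6,314.96

Days held (23 June – 28 September 2005): 98 out of 365
Tax = €2,352,000 × 1% × 98/365 = €6,314.9589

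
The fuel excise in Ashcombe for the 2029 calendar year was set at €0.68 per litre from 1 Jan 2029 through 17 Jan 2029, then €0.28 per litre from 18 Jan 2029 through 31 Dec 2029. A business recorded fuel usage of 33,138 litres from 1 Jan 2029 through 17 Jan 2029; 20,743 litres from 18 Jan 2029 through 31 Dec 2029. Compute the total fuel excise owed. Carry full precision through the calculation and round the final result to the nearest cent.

1 Jan – 17 Jan 2029: 33,138 litres at €0.68/litre → €22,533.84
18 Jan – 31 Dec 2029: 20,743 litres at €0.28/litre → €5,808.04

€28,341.88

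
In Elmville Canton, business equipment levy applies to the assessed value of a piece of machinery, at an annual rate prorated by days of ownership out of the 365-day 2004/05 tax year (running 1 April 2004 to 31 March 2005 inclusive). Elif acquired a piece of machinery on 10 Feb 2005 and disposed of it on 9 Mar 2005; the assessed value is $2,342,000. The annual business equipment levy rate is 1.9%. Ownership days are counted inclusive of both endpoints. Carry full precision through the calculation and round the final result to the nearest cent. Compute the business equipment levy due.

Days held (10 Feb – 9 Mar 2005): 28 out of 365
Tax = $2,342,000 × 1.9% × 28/365 = $3,413.5452

$3,413.55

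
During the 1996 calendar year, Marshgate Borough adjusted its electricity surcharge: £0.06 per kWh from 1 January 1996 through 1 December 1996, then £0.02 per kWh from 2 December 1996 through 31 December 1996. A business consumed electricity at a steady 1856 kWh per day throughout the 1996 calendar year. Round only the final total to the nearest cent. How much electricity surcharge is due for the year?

£38530.56

1 January – 1 December 1996: 336 days × 1856 kWh/day = 623,616 kWh at £0.06/kWh → £37416.96
2 December – 31 December 1996: 30 days × 1856 kWh/day = 55,680 kWh at £0.02/kWh → £1113.60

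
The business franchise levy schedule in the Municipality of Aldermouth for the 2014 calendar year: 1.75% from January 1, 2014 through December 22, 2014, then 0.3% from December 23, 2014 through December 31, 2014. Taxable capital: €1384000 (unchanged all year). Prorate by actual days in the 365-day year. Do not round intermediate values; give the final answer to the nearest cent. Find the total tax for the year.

€23725.17

January 1 – December 22, 2014: 356 days at 1.75% → €1384000 × 1.75% × 356/365 = €23622.7945
December 23 – December 31, 2014: 9 days at 0.3% → €1384000 × 0.3% × 9/365 = €102.3781
Total = €23725.1726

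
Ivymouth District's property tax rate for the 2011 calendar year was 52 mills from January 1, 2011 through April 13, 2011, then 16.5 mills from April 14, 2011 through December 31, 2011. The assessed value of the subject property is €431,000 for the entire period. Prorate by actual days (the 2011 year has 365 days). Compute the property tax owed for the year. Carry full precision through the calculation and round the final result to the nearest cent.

January 1 – April 13, 2011: 103 days at 52 mills → €431,000 × 5.2% × 103/365 = €6,324.4822
April 14 – December 31, 2011: 262 days at 16.5 mills → €431,000 × 1.65% × 262/365 = €5,104.6932
Total = €11,429.1753

€11,429.18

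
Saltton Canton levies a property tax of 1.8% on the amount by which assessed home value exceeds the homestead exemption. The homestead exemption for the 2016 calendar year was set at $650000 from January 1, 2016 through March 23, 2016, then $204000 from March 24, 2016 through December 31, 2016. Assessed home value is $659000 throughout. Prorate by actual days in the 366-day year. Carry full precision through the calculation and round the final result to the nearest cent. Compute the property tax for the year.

$6369.44

January 1 – March 23, 2016: 83 days, exemption $650000 → ($659000 − $650000) × 1.8% × 83/366 = $36.7377
March 24 – December 31, 2016: 283 days, exemption $204000 → ($659000 − $204000) × 1.8% × 283/366 = $6332.7049
Total = $6369.4426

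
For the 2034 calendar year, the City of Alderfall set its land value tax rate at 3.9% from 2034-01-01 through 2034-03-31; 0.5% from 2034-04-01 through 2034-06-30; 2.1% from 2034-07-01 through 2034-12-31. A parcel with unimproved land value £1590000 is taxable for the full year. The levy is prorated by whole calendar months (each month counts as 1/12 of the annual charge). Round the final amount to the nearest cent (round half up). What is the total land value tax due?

£34185.00

2034-01-01 to 2034-03-31: 3 months at 3.9% → £1590000 × 3.9% × 3/12 = £15502.5000
2034-04-01 to 2034-06-30: 3 months at 0.5% → £1590000 × 0.5% × 3/12 = £1987.5000
2034-07-01 to 2034-12-31: 6 months at 2.1% → £1590000 × 2.1% × 6/12 = £16695.0000
Total = £34185.0000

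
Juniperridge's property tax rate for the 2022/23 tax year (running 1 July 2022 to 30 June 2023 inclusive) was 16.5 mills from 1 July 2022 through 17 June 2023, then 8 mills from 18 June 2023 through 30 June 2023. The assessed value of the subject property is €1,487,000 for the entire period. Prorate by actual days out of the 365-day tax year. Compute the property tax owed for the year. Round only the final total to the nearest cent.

1 July 2022 – 17 June 2023: 352 days at 16.5 mills → €1,487,000 × 1.65% × 352/365 = €23,661.6329
18 June – 30 June 2023: 13 days at 8 mills → €1,487,000 × 0.8% × 13/365 = €423.6932
Total = €24,085.3260

€24,085.33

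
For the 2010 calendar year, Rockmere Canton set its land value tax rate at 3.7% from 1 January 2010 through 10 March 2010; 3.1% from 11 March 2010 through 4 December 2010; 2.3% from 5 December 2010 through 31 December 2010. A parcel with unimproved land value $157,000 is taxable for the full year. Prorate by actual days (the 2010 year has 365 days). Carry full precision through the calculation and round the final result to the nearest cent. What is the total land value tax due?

1 January – 10 March 2010: 69 days at 3.7% → $157,000 × 3.7% × 69/365 = $1,098.1397
11 March – 4 December 2010: 269 days at 3.1% → $157,000 × 3.1% × 269/365 = $3,586.9123
5 December – 31 December 2010: 27 days at 2.3% → $157,000 × 2.3% × 27/365 = $267.1151
Total = $4,952.1671

$4,952.17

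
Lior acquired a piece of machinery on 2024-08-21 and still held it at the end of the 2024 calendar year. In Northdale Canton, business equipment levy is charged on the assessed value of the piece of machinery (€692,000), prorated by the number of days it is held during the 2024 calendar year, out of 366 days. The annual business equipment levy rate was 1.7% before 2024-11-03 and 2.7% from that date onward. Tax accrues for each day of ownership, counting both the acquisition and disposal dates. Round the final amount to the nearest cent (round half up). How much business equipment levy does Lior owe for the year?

€5,390.42

2024-08-21 to 2024-11-02: 74 days at 1.7% → €692,000 × 1.7% × 74/366 = €2,378.5137
2024-11-03 to 2024-12-31: 59 days at 2.7% → €692,000 × 2.7% × 59/366 = €3,011.9016
Total = €5,390.4153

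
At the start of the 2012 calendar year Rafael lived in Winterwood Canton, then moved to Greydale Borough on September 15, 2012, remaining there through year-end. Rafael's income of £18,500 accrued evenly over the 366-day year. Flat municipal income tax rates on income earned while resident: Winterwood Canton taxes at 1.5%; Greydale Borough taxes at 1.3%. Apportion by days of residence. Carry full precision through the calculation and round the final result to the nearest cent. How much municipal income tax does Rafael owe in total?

£266.58

Winterwood Canton, January 1 – September 14, 2012: 258 days → £18,500 × 1.5% × 258/366 = £195.6148
Greydale Borough, September 15 – December 31, 2012: 108 days → £18,500 × 1.3% × 108/366 = £70.9672
Total = £266.5820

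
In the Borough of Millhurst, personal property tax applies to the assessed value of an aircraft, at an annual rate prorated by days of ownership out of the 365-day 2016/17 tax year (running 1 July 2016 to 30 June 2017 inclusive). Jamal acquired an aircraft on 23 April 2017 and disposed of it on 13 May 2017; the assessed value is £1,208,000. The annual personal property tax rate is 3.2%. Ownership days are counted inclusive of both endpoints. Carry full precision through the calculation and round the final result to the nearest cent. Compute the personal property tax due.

£2,224.04

Days held (23 April – 13 May 2017): 21 out of 365
Tax = £1,208,000 × 3.2% × 21/365 = £2,224.0438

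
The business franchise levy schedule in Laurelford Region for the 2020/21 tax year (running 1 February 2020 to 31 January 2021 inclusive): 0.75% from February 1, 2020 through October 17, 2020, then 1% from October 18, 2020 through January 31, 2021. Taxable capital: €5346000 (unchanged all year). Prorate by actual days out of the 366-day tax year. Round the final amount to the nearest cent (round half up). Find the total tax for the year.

February 1 – October 17, 2020: 260 days at 0.75% → €5346000 × 0.75% × 260/366 = €28482.7869
October 18, 2020 – January 31, 2021: 106 days at 1% → €5346000 × 1% × 106/366 = €15482.9508
Total = €43965.7377

€43965.74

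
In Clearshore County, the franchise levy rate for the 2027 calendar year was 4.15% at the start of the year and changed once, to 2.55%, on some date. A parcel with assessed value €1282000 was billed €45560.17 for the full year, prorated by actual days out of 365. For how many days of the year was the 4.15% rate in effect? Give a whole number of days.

Let d = days at the first rate; then 365 − d days at the second rate.
€1282000 × [4.15%·d + 2.55%·(365−d)] / 365 = €45560.17
Solving gives d = 229, so the new rate took effect on 18 Aug 2027.

229 days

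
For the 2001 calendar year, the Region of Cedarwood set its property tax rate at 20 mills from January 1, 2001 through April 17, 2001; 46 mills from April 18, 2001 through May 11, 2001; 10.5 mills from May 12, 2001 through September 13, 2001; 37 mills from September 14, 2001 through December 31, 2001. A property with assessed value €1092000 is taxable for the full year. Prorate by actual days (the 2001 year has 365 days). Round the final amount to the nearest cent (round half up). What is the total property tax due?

January 1 – April 17, 2001: 107 days at 20 mills → €1092000 × 2% × 107/365 = €6402.4110
April 18 – May 11, 2001: 24 days at 46 mills → €1092000 × 4.6% × 24/365 = €3302.9260
May 12 – September 13, 2001: 125 days at 10.5 mills → €1092000 × 1.05% × 125/365 = €3926.7123
September 14 – December 31, 2001: 109 days at 37 mills → €1092000 × 3.7% × 109/365 = €12065.8521
Total = €25697.9014

€25697.90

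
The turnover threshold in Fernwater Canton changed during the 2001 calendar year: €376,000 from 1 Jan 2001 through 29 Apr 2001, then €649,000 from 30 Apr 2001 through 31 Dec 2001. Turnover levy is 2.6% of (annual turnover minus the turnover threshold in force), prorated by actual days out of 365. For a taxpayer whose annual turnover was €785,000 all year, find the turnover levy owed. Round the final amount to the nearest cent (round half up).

1 Jan – 29 Apr 2001: 119 days, exemption €376,000 → (€785,000 − €376,000) × 2.6% × 119/365 = €3,466.9753
30 Apr – 31 Dec 2001: 246 days, exemption €649,000 → (€785,000 − €649,000) × 2.6% × 246/365 = €2,383.1671
Total = €5,850.1425

€5,850.14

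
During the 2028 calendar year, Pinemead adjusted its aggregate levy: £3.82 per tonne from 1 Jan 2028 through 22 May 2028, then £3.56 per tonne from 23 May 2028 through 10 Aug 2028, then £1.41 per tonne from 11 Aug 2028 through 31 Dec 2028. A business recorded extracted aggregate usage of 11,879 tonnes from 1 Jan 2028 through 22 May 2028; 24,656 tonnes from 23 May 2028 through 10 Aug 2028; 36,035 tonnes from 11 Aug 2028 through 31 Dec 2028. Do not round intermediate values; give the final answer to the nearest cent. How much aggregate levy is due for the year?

1 Jan – 22 May 2028: 11,879 tonnes at £3.82/tonne → £45,377.78
23 May – 10 Aug 2028: 24,656 tonnes at £3.56/tonne → £87,775.36
11 Aug – 31 Dec 2028: 36,035 tonnes at £1.41/tonne → £50,809.35

£183,962.49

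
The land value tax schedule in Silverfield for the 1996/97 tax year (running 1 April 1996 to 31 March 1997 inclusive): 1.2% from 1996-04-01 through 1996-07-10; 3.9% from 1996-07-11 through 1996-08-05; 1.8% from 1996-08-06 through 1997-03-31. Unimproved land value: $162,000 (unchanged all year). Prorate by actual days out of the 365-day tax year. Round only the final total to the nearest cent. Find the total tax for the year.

$2,889.37

1996-04-01 to 1996-07-10: 101 days at 1.2% → $162,000 × 1.2% × 101/365 = $537.9288
1996-07-11 to 1996-08-05: 26 days at 3.9% → $162,000 × 3.9% × 26/365 = $450.0493
1996-08-06 to 1997-03-31: 238 days at 1.8% → $162,000 × 1.8% × 238/365 = $1,901.3918
Total = $2,889.3699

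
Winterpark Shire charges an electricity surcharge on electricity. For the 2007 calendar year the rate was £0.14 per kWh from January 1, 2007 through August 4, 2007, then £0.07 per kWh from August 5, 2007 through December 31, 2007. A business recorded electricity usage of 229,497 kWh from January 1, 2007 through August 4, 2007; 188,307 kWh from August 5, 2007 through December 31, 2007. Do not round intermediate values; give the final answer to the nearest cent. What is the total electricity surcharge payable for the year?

£45,311.07

January 1 – August 4, 2007: 229,497 kWh at £0.14/kWh → £32,129.58
August 5 – December 31, 2007: 188,307 kWh at £0.07/kWh → £13,181.49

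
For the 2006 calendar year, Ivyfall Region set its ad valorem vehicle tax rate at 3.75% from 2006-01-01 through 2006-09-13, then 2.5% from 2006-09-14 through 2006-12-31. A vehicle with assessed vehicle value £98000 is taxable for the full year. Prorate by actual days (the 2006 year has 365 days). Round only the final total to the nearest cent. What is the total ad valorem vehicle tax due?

£3309.18

2006-01-01 to 2006-09-13: 256 days at 3.75% → £98000 × 3.75% × 256/365 = £2577.5342
2006-09-14 to 2006-12-31: 109 days at 2.5% → £98000 × 2.5% × 109/365 = £731.6438
Total = £3309.1781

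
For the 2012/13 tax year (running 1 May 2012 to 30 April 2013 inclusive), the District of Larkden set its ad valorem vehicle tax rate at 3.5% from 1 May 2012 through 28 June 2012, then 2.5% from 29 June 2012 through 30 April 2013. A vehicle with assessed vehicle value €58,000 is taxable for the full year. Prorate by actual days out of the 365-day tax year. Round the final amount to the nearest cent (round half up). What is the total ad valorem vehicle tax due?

€1,543.75

1 May – 28 June 2012: 59 days at 3.5% → €58,000 × 3.5% × 59/365 = €328.1370
29 June 2012 – 30 April 2013: 306 days at 2.5% → €58,000 × 2.5% × 306/365 = €1,215.6164
Total = €1,543.7534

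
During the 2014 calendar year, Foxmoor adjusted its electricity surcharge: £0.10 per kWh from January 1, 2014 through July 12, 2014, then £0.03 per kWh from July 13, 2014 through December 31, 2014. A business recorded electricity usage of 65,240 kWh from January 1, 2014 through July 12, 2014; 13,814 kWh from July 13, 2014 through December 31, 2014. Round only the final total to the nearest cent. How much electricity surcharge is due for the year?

£6,938.42

January 1 – July 12, 2014: 65,240 kWh at £0.10/kWh → £6,524.00
July 13 – December 31, 2014: 13,814 kWh at £0.03/kWh → £414.42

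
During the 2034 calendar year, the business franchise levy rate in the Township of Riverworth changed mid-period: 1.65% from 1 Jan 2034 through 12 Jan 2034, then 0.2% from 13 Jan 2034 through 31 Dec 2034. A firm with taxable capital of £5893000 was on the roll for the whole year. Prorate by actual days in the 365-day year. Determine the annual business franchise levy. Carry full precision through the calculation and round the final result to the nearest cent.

1 Jan – 12 Jan 2034: 12 days at 1.65% → £5893000 × 1.65% × 12/365 = £3196.7507
13 Jan – 31 Dec 2034: 353 days at 0.2% → £5893000 × 0.2% × 353/365 = £11398.5151
Total = £14595.2658

£14595.27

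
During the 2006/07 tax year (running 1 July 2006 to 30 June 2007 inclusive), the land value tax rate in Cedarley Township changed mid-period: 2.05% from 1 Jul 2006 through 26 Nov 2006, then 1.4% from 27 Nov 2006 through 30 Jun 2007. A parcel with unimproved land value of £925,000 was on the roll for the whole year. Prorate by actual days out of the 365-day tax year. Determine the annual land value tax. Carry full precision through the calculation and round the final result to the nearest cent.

1 Jul – 26 Nov 2006: 149 days at 2.05% → £925,000 × 2.05% × 149/365 = £7,740.8562
27 Nov 2006 – 30 Jun 2007: 216 days at 1.4% → £925,000 × 1.4% × 216/365 = £7,663.5616
Total = £15,404.4178

£15,404.42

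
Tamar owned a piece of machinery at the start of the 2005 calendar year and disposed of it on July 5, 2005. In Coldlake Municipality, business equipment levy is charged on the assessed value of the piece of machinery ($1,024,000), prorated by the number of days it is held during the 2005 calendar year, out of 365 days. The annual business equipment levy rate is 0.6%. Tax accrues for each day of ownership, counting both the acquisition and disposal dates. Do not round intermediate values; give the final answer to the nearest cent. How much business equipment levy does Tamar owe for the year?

$3,130.92

Days held (January 1 – July 5, 2005): 186 out of 365
Tax = $1,024,000 × 0.6% × 186/365 = $3,130.9151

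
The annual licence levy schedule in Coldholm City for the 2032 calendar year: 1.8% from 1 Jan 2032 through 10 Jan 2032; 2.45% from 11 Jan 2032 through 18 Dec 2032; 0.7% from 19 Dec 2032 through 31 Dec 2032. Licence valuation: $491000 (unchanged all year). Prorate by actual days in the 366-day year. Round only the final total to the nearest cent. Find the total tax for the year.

1 Jan – 10 Jan 2032: 10 days at 1.8% → $491000 × 1.8% × 10/366 = $241.4754
11 Jan – 18 Dec 2032: 343 days at 2.45% → $491000 × 2.45% × 343/366 = $11273.5478
19 Dec – 31 Dec 2032: 13 days at 0.7% → $491000 × 0.7% × 13/366 = $122.0792
Total = $11637.1025

$11637.10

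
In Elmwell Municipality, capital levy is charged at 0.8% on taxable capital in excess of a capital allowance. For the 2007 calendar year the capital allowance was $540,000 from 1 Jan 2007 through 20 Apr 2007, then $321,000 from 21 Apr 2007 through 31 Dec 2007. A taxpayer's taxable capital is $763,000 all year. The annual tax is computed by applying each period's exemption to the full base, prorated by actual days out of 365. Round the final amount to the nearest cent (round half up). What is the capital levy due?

$3,008.00

1 Jan – 20 Apr 2007: 110 days, exemption $540,000 → ($763,000 − $540,000) × 0.8% × 110/365 = $537.6438
21 Apr – 31 Dec 2007: 255 days, exemption $321,000 → ($763,000 − $321,000) × 0.8% × 255/365 = $2,470.3562
Total = $3,008.0000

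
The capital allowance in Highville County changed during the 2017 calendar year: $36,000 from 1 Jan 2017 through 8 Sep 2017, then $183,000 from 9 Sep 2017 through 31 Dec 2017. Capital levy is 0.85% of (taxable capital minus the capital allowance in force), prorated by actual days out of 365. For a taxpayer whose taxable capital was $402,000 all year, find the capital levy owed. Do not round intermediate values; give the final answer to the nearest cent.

$2,720.75

1 Jan – 8 Sep 2017: 251 days, exemption $36,000 → ($402,000 − $36,000) × 0.85% × 251/365 = $2,139.3452
9 Sep – 31 Dec 2017: 114 days, exemption $183,000 → ($402,000 − $183,000) × 0.85% × 114/365 = $581.4000
Total = $2,720.7452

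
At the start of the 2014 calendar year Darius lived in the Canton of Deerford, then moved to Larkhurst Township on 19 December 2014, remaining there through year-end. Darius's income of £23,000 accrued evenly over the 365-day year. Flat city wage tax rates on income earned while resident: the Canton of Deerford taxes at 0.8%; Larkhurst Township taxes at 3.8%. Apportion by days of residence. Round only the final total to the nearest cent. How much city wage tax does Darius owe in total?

The Canton of Deerford, 1 January – 18 December 2014: 352 days → £23,000 × 0.8% × 352/365 = £177.4466
Larkhurst Township, 19 December – 31 December 2014: 13 days → £23,000 × 3.8% × 13/365 = £31.1288
Total = £208.5753

£208.58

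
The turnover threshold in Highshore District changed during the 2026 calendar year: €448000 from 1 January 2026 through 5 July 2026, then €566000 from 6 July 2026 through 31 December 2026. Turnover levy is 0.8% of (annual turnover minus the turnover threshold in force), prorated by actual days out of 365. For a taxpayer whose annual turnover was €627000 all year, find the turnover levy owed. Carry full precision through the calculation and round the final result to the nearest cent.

1 January – 5 July 2026: 186 days, exemption €448000 → (€627000 − €448000) × 0.8% × 186/365 = €729.7315
6 July – 31 December 2026: 179 days, exemption €566000 → (€627000 − €566000) × 0.8% × 179/365 = €239.3205
Total = €969.0521

€969.05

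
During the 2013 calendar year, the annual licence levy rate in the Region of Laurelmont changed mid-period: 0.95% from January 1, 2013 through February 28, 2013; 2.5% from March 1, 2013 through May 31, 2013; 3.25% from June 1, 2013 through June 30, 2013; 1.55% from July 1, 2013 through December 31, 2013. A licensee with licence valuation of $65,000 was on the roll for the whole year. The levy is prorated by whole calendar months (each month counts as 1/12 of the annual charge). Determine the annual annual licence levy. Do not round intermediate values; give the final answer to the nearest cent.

$1,188.96

January 1 – February 28, 2013: 2 months at 0.95% → $65,000 × 0.95% × 2/12 = $102.9167
March 1 – May 31, 2013: 3 months at 2.5% → $65,000 × 2.5% × 3/12 = $406.2500
June 1 – June 30, 2013: 1 month at 3.25% → $65,000 × 3.25% × 1/12 = $176.0417
July 1 – December 31, 2013: 6 months at 1.55% → $65,000 × 1.55% × 6/12 = $503.7500
Total = $1,188.9583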